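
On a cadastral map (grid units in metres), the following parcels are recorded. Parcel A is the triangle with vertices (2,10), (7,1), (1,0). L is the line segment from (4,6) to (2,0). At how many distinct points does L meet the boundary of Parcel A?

The segment meets the boundary at (2.059,0.176).

1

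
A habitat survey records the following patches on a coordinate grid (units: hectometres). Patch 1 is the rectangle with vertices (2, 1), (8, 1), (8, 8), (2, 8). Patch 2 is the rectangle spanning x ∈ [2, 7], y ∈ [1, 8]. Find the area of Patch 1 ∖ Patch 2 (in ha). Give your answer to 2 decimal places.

7.00

|Patch 1∩Patch 2|: x∈[2,7], y∈[1,8] → 5·7 = 35.
|Patch 1| = 42.
|Patch 1 ∖ Patch 2| = |Patch 1| − |Patch 1∩Patch 2| = 42 − 35 = 7.00.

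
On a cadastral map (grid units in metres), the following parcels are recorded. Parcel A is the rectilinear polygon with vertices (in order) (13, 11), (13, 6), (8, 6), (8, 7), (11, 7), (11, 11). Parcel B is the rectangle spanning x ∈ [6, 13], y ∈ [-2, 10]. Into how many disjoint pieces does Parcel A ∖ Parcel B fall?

1

Parcel A ∖ Parcel B is a single connected region.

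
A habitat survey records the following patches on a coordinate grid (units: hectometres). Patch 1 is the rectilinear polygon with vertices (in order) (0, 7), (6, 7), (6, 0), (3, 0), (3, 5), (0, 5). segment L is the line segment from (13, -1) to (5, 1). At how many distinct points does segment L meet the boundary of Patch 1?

1

The segment meets the boundary at (6,0.75).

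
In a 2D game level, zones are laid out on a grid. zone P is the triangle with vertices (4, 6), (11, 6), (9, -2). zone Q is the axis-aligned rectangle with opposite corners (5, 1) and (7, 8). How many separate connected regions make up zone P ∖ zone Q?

2

zone P ∖ zone Q splits into 2 disjoint pieces (area 0.8, area 20.8).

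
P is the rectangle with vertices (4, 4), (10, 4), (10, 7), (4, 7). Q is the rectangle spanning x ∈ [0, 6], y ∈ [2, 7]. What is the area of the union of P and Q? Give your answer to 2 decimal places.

By inclusion–exclusion:
Individual areas: |P| = 18, |Q| = 30.
|P∩Q|: x∈[4,6], y∈[4,7] → 2·3 = 6.
|P ∪ Q| = 48 − 6 = 42.00.

42.00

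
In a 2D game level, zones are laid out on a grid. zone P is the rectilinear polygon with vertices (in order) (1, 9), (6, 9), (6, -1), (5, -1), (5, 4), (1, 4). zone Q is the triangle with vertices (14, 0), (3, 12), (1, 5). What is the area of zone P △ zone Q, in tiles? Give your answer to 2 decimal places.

|zone P| = 30, |zone Q| = 50.5, |zone P∩zone Q| = 22.111.
|zone P △ zone Q| = |zone P| + |zone Q| − 2·|zone P∩zone Q| = 30 + 50.5 − 44.2219 = 36.28.

36.28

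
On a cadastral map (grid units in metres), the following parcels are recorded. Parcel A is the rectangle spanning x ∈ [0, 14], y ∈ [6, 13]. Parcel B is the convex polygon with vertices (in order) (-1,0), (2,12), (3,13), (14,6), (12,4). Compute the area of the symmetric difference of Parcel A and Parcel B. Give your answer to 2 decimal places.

|Parcel A| = 98, |Parcel B| = 99, |Parcel A∩Parcel B| = 49.5.
|Parcel A △ Parcel B| = |Parcel A| + |Parcel B| − 2·|Parcel A∩Parcel B| = 98 + 99 − 99 = 98.00.

98.00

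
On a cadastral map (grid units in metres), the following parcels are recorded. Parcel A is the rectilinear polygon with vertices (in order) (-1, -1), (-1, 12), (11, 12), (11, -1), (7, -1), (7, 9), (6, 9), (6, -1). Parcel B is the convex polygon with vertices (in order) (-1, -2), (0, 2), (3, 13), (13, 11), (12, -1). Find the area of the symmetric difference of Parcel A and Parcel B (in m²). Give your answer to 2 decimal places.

63.82

|Parcel A| = 146, |Parcel B| = 157, |Parcel A∩Parcel B| = 119.5886.
|Parcel A △ Parcel B| = |Parcel A| + |Parcel B| − 2·|Parcel A∩Parcel B| = 146 + 157 − 239.1773 = 63.82.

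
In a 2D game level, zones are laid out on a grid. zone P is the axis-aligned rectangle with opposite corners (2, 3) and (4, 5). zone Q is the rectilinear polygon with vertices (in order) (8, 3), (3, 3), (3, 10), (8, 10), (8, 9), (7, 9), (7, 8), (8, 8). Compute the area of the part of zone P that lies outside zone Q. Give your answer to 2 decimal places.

2.00

|zone P| = 4, |zone P∩zone Q| = 2.
|zone P ∖ zone Q| = |zone P| − |zone P∩zone Q| = 4 − 2 = 2.00.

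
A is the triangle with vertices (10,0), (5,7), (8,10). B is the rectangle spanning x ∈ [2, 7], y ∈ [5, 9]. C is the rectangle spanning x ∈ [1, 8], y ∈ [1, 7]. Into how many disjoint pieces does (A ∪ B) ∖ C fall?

(A ∪ B) ∖ C is a single connected region.

1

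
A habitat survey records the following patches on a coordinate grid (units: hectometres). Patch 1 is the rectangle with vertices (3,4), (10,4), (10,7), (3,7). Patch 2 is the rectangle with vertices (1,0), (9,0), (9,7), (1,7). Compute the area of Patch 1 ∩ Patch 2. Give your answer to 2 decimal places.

|Patch 1∩Patch 2|: x∈[3,9], y∈[4,7] → 6·3 = 18.

18.00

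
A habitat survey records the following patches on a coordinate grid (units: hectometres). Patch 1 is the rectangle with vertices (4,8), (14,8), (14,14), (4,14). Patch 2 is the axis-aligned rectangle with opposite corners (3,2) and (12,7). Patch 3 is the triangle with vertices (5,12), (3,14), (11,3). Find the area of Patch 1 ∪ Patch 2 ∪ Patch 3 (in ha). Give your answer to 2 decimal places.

By inclusion–exclusion:
Individual areas: |Patch 1| = 60, |Patch 2| = 45, |Patch 3| = 3.
|Patch 1∩Patch 2| = 0 (no overlap).
|Patch 1∩Patch 3| = 2.0549.
|Patch 2∩Patch 3| = 0.4848.
|Patch 1∩Patch 2∩Patch 3| = 0.
|Patch 1 ∪ Patch 2 ∪ Patch 3| = 108 − 2.5398 + 0 = 105.46.

105.46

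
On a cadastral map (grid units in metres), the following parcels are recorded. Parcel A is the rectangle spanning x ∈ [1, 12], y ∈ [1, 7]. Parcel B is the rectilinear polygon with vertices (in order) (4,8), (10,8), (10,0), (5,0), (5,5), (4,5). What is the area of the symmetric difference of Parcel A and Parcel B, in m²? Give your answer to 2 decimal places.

45.00

|Parcel A| = 66, |Parcel B| = 43, |Parcel A∩Parcel B| = 32.
|Parcel A △ Parcel B| = |Parcel A| + |Parcel B| − 2·|Parcel A∩Parcel B| = 66 + 43 − 64 = 45.00.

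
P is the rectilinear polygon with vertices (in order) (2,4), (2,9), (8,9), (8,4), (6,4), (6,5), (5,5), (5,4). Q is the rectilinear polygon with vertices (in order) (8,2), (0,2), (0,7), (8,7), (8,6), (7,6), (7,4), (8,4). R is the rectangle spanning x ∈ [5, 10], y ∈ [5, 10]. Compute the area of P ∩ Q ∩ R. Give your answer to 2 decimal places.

5.00

The intersection is the polygon with vertices (8,7), (8,6), (7,6), (7,5), (6,5), (5,5), (5,7).
By the shoelace formula its area is 5.00.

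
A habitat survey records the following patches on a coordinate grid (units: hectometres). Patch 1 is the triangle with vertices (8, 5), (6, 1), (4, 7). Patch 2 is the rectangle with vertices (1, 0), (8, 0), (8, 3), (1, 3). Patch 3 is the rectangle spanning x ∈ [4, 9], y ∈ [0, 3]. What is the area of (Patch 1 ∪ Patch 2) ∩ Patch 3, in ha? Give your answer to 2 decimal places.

12.00

The region (Patch 1 ∪ Patch 2) ∩ Patch 3 is the polygon with vertices (8,3), (8,0), (4,0), (4,3), (5.333,3), (7,3).
By the shoelace formula its area is 12.00.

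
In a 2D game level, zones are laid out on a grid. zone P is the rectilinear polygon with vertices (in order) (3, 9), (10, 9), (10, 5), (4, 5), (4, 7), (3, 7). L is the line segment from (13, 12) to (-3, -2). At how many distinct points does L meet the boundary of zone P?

The segment meets the boundary at (5,5), (9.571,9).

2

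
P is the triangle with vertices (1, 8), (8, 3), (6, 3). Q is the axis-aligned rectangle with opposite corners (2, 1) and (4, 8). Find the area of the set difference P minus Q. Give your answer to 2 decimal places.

3.86

|P| = 5, |P∩Q| = 1.1429.
|P ∖ Q| = |P| − |P∩Q| = 5 − 1.1429 = 3.86.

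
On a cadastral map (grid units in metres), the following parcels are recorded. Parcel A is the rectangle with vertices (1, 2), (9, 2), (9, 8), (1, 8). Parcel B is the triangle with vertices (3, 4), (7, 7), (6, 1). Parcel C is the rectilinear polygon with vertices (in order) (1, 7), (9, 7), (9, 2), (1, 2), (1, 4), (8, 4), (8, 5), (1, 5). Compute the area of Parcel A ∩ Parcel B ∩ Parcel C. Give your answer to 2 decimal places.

7.00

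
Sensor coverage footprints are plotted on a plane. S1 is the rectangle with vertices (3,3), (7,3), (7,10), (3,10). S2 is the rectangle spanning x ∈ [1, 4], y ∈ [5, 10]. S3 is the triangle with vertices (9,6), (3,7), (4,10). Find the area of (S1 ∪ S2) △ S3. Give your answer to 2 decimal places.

31.03

|S1 ∪ S2| = 38.
|(S1 ∪ S2) ∩ S3| = 8.2333.
|(S1 ∪ S2) △ S3| = 38 + 9.5 − 16.4667 = 31.03.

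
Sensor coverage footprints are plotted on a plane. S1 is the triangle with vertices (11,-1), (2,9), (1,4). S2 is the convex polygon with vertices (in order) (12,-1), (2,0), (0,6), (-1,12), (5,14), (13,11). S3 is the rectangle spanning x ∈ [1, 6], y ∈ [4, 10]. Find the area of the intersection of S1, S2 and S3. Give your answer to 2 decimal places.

The intersection is the polygon with vertices (2,9), (6,4.556), (6,4), (1,4).
By the shoelace formula its area is 13.61.

13.61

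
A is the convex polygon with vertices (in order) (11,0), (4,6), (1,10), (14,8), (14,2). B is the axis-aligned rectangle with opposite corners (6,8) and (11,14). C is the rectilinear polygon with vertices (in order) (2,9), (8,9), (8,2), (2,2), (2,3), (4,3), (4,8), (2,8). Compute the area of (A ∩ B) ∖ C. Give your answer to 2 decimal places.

|A ∩ B| = 4.2308.
|(A ∩ B) ∩ C| = 1.9808.
|(A ∩ B) ∖ C| = 4.2308 − 1.9808 = 2.25.

2.25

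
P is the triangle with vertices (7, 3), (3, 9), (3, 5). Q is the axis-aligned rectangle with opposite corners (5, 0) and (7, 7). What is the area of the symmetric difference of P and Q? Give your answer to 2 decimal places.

|P| = 8, |Q| = 14, |P∩Q| = 2.
|P △ Q| = |P| + |Q| − 2·|P∩Q| = 8 + 14 − 4 = 18.00.

18.00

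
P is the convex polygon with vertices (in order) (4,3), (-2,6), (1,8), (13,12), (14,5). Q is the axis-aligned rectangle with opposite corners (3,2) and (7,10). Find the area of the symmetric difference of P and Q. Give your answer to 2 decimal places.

66.13

|P| = 82.5, |Q| = 32, |P∩Q| = 24.1833.
|P △ Q| = |P| + |Q| − 2·|P∩Q| = 82.5 + 32 − 48.3667 = 66.13.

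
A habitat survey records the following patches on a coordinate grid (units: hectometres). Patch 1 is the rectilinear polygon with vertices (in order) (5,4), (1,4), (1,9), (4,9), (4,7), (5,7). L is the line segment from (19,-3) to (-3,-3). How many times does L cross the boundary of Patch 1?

The segment lies entirely outside Patch 1 and never meets its boundary.

0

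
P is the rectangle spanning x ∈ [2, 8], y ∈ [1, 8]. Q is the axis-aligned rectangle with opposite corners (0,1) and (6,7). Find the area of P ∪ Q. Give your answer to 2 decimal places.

By inclusion–exclusion:
Individual areas: |P| = 42, |Q| = 36.
|P∩Q|: x∈[2,6], y∈[1,7] → 4·6 = 24.
|P ∪ Q| = 78 − 24 = 54.00.

54.00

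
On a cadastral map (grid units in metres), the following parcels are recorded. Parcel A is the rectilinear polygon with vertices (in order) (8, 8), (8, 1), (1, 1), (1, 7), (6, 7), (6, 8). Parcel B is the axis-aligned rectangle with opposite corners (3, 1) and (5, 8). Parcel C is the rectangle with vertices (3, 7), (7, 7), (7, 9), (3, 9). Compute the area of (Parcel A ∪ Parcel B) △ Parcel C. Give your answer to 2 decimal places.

|Parcel A ∪ Parcel B| = 46.
|(Parcel A ∪ Parcel B) ∩ Parcel C| = 3.
|(Parcel A ∪ Parcel B) △ Parcel C| = 46 + 8 − 6 = 48.00.

48.00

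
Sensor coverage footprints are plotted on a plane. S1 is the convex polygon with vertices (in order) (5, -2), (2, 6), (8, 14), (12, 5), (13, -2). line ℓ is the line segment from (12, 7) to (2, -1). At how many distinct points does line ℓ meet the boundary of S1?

The segment meets the boundary at (4.019,0.615), (11.344,6.475).

2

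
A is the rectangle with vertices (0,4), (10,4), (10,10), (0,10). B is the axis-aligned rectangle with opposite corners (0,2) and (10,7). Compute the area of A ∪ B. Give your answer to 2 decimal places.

By inclusion–exclusion:
Individual areas: |A| = 60, |B| = 50.
|A∩B|: x∈[0,10], y∈[4,7] → 10·3 = 30.
|A ∪ B| = 110 − 30 = 80.00.

80.00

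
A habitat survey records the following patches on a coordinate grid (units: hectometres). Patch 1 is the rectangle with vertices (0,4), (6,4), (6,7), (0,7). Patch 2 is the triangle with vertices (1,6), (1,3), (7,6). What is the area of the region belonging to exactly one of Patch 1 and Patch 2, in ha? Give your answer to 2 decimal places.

11.50

|Patch 1| = 18, |Patch 2| = 9, |Patch 1∩Patch 2| = 7.75.
|Patch 1 △ Patch 2| = |Patch 1| + |Patch 2| − 2·|Patch 1∩Patch 2| = 18 + 9 − 15.5 = 11.50.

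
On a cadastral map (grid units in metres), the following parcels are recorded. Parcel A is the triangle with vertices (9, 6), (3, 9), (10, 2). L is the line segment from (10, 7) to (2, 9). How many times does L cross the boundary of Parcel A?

The segment meets the boundary at (3.333,8.667), (4,8.5).

2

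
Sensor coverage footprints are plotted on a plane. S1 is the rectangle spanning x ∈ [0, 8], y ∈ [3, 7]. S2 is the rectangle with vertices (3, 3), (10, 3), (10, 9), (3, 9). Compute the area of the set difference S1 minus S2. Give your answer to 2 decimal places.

12.00

|S1∩S2|: x∈[3,8], y∈[3,7] → 5·4 = 20.
|S1| = 32.
|S1 ∖ S2| = |S1| − |S1∩S2| = 32 − 20 = 12.00.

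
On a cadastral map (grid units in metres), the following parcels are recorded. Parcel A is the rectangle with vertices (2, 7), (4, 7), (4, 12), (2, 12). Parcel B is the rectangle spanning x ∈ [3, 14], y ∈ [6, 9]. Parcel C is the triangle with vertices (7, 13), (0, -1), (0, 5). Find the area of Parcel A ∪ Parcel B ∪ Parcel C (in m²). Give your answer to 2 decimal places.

57.39

By inclusion–exclusion:
Individual areas: |Parcel A| = 10, |Parcel B| = 33, |Parcel C| = 21.
|Parcel A∩Parcel B|: x∈[3,4], y∈[7,9] → 1·2 = 2.
|Parcel A∩Parcel C| = 2.8571.
|Parcel B∩Parcel C| = 3.6071.
|Parcel A∩Parcel B∩Parcel C| = 1.8571.
|Parcel A ∪ Parcel B ∪ Parcel C| = 64 − 8.4643 + 1.8571 = 57.39.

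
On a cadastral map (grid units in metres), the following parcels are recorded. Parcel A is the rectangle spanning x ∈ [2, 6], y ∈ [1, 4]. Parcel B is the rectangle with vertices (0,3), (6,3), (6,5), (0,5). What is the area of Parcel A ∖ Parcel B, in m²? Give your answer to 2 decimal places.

8.00

|Parcel A∩Parcel B|: x∈[2,6], y∈[3,4] → 4·1 = 4.
|Parcel A| = 12.
|Parcel A ∖ Parcel B| = |Parcel A| − |Parcel A∩Parcel B| = 12 − 4 = 8.00.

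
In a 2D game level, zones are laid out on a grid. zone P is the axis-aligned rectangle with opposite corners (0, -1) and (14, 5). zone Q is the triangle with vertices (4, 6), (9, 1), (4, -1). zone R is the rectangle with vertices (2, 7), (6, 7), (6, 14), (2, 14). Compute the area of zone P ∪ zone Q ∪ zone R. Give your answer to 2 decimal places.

By inclusion–exclusion:
Individual areas: |zone P| = 84, |zone Q| = 17.5, |zone R| = 28.
|zone P∩zone Q| = 17.
|zone P∩zone R| = 0 (no overlap).
|zone Q∩zone R| = 0.
|zone P∩zone Q∩zone R| = 0.
|zone P ∪ zone Q ∪ zone R| = 129.5 − 17 + 0 = 112.50.

112.50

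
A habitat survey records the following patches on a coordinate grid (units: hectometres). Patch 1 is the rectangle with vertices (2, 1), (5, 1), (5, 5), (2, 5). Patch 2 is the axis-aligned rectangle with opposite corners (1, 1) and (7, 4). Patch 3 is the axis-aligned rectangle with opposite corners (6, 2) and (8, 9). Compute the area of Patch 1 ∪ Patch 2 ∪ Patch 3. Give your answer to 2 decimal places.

By inclusion–exclusion:
Individual areas: |Patch 1| = 12, |Patch 2| = 18, |Patch 3| = 14.
|Patch 1∩Patch 2|: x∈[2,5], y∈[1,4] → 3·3 = 9.
|Patch 1∩Patch 3| = 0 (no overlap).
|Patch 2∩Patch 3|: x∈[6,7], y∈[2,4] → 1·2 = 2.
|Patch 1∩Patch 2∩Patch 3| = 0.
|Patch 1 ∪ Patch 2 ∪ Patch 3| = 44 − 11 + 0 = 33.00.

33.00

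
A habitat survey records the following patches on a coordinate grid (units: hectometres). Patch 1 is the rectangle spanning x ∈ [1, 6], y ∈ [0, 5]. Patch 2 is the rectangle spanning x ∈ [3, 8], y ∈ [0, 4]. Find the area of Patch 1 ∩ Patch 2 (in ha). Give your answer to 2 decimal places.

12.00

|Patch 1∩Patch 2|: x∈[3,6], y∈[0,4] → 3·4 = 12.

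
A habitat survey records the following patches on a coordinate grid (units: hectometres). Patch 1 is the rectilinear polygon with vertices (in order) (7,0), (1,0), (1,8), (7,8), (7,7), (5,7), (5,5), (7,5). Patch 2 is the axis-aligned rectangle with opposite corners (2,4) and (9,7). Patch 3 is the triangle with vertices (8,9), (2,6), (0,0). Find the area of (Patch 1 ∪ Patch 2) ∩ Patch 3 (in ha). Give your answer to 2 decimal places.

The region (Patch 1 ∪ Patch 2) ∩ Patch 3 is the polygon with vertices (1,3), (2,6), (6,8), (7,8), (7,7.875), (1,1.125).
By the shoelace formula its area is 13.50.

13.50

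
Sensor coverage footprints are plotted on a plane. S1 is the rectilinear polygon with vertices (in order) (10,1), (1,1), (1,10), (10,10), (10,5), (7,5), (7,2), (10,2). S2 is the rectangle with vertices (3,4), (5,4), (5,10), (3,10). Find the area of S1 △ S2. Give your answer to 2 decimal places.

|S1| = 72, |S2| = 12, |S1∩S2| = 12.
|S1 △ S2| = |S1| + |S2| − 2·|S1∩S2| = 72 + 12 − 24 = 60.00.

60.00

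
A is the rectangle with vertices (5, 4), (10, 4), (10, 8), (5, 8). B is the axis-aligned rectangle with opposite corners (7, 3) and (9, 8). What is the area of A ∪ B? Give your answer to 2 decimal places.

By inclusion–exclusion:
Individual areas: |A| = 20, |B| = 10.
|A∩B|: x∈[7,9], y∈[4,8] → 2·4 = 8.
|A ∪ B| = 30 − 8 = 22.00.

22.00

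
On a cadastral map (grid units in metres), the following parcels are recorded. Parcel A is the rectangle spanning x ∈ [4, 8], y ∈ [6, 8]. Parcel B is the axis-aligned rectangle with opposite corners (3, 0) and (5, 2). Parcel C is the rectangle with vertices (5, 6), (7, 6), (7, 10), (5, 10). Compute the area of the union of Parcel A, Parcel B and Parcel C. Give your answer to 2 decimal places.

By inclusion–exclusion:
Individual areas: |Parcel A| = 8, |Parcel B| = 4, |Parcel C| = 8.
|Parcel A∩Parcel B| = 0 (no overlap).
|Parcel A∩Parcel C|: x∈[5,7], y∈[6,8] → 2·2 = 4.
|Parcel B∩Parcel C| = 0 (no overlap).
|Parcel A∩Parcel B∩Parcel C| = 0.
|Parcel A ∪ Parcel B ∪ Parcel C| = 20 − 4 + 0 = 16.00.

16.00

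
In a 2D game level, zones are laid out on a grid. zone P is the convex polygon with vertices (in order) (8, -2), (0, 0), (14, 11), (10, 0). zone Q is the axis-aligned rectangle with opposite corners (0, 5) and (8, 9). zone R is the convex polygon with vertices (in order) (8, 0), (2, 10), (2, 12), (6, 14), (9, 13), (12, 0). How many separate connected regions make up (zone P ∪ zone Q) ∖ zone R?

(zone P ∪ zone Q) ∖ zone R splits into 3 disjoint pieces (area 27.0874, area 15.2, area 10.4763).

3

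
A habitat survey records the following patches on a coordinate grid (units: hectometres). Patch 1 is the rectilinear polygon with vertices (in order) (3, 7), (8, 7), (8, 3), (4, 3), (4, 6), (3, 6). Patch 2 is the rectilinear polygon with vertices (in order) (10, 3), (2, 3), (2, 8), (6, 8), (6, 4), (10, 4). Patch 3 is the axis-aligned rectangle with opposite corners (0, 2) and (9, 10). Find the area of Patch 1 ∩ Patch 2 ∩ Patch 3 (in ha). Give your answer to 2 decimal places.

The intersection is the polygon with vertices (6,4), (8,4), (8,3), (4,3), (4,6), (3,6), (3,7), (6,7).
By the shoelace formula its area is 11.00.

11.00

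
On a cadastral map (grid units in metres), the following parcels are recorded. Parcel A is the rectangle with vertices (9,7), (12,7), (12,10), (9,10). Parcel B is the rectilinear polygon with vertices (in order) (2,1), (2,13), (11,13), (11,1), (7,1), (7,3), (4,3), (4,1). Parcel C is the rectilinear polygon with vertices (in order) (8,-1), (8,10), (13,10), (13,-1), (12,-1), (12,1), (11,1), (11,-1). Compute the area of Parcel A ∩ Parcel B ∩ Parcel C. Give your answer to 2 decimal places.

The intersection is the polygon with vertices (9,10), (11,10), (11,7), (9,7).
By the shoelace formula its area is 6.00.

6.00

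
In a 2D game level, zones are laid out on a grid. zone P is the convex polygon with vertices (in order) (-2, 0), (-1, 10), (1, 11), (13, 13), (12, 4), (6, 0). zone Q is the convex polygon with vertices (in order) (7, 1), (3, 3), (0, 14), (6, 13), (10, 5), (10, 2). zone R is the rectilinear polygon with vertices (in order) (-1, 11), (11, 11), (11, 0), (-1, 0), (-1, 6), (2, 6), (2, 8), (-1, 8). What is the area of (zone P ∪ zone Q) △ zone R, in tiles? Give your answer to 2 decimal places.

53.50

|zone P ∪ zone Q| = 162.1774.
|(zone P ∪ zone Q) ∩ zone R| = 117.3406.
|(zone P ∪ zone Q) △ zone R| = 162.1774 + 126 − 234.6812 = 53.50.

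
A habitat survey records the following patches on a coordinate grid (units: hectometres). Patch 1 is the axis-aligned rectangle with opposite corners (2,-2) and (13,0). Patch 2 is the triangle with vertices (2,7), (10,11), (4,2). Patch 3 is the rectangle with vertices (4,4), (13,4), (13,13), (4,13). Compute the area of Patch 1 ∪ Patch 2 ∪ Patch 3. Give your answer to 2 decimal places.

By inclusion–exclusion:
Individual areas: |Patch 1| = 22, |Patch 2| = 24, |Patch 3| = 81.
|Patch 1∩Patch 2| = 0.
|Patch 1∩Patch 3| = 0 (no overlap).
|Patch 2∩Patch 3| = 16.6667.
|Patch 1∩Patch 2∩Patch 3| = 0.
|Patch 1 ∪ Patch 2 ∪ Patch 3| = 127 − 16.6667 + 0 = 110.33.

110.33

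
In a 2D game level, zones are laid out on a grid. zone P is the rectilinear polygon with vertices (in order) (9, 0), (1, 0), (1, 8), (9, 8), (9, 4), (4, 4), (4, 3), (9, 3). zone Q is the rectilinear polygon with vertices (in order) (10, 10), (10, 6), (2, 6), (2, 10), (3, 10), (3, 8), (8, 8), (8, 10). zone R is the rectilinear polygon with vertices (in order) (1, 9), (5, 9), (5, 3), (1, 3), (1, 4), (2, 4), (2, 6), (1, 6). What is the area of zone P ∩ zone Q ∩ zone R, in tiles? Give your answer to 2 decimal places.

6.00

The intersection is the polygon with vertices (5,8), (5,6), (2,6), (2,8), (3,8).
By the shoelace formula its area is 6.00.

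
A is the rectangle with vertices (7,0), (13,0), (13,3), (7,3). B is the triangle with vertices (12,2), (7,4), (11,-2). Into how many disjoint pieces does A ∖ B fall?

2

A ∖ B splits into 2 disjoint pieces (area 4.75, area 5).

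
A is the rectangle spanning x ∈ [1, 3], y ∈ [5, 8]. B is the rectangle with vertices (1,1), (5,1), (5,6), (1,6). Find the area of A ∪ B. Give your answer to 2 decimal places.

24.00

By inclusion–exclusion:
Individual areas: |A| = 6, |B| = 20.
|A∩B|: x∈[1,3], y∈[5,6] → 2·1 = 2.
|A ∪ B| = 26 − 2 = 24.00.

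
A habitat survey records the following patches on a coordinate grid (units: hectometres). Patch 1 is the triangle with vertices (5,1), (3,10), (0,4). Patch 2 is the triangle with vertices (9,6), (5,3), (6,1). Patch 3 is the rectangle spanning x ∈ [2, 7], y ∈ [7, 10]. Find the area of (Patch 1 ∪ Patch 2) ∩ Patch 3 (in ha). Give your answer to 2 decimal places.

3.00

The region (Patch 1 ∪ Patch 2) ∩ Patch 3 is the polygon with vertices (3,10), (3.667,7), (2,7), (2,8).
By the shoelace formula its area is 3.00.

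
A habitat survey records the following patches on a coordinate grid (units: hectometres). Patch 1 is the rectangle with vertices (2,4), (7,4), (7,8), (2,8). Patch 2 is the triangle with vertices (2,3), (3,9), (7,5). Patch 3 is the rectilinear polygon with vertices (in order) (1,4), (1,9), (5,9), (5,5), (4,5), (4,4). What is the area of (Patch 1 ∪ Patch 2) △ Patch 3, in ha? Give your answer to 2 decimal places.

17.58

|Patch 1 ∪ Patch 2| = 21.75.
|(Patch 1 ∪ Patch 2) ∩ Patch 3| = 11.5833.
|(Patch 1 ∪ Patch 2) △ Patch 3| = 21.75 + 19 − 23.1667 = 17.58.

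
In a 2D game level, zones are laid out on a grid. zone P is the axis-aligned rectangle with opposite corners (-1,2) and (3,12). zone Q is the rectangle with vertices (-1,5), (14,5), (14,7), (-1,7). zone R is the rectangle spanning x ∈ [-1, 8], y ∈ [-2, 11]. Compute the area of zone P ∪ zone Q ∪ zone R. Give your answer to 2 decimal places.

133.00

By inclusion–exclusion:
Individual areas: |zone P| = 40, |zone Q| = 30, |zone R| = 117.
|zone P∩zone Q|: x∈[-1,3], y∈[5,7] → 4·2 = 8.
|zone P∩zone R|: x∈[-1,3], y∈[2,11] → 4·9 = 36.
|zone Q∩zone R|: x∈[-1,8], y∈[5,7] → 9·2 = 18.
|zone P∩zone Q∩zone R| = 8.
|zone P ∪ zone Q ∪ zone R| = 187 − 62 + 8 = 133.00.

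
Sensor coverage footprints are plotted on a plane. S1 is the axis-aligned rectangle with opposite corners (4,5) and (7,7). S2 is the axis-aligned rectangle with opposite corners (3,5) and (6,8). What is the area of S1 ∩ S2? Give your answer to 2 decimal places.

4.00

|S1∩S2|: x∈[4,6], y∈[5,7] → 2·2 = 4.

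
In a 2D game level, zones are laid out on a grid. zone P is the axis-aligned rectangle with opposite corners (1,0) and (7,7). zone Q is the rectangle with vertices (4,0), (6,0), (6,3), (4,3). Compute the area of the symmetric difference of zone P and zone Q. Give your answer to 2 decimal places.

36.00

|zone P∩zone Q|: x∈[4,6], y∈[0,3] → 2·3 = 6.
|zone P △ zone Q| = |zone P| + |zone Q| − 2·|zone P∩zone Q| = 42 + 6 − 12 = 36.00.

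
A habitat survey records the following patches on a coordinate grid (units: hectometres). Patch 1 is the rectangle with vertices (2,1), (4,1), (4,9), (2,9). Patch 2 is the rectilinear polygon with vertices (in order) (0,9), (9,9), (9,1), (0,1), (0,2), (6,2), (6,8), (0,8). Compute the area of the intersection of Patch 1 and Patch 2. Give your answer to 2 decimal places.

4.00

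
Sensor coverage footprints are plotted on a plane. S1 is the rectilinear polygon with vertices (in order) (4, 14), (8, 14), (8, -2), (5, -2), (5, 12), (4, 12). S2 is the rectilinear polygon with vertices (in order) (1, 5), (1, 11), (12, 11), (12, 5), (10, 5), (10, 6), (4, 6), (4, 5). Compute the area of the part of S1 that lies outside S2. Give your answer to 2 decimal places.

35.00

|S1| = 50, |S1∩S2| = 15.
|S1 ∖ S2| = |S1| − |S1∩S2| = 50 − 15 = 35.00.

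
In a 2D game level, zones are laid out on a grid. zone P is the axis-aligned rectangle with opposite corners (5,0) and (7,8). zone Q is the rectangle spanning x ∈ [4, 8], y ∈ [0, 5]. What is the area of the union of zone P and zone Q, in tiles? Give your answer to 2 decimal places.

By inclusion–exclusion:
Individual areas: |zone P| = 16, |zone Q| = 20.
|zone P∩zone Q|: x∈[5,7], y∈[0,5] → 2·5 = 10.
|zone P ∪ zone Q| = 36 − 10 = 26.00.

26.00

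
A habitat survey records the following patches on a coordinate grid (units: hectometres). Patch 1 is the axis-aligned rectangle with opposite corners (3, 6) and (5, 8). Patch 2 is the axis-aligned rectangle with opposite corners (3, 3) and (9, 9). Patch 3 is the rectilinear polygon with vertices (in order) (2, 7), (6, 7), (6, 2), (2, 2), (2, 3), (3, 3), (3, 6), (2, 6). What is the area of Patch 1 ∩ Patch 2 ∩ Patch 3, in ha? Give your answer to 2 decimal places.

The intersection is the polygon with vertices (5,6), (3,6), (3,7), (5,7).
By the shoelace formula its area is 2.00.

2.00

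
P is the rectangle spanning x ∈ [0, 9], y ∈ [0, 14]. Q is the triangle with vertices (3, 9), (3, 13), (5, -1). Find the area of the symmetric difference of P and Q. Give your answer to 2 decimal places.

122.06

|P| = 126, |Q| = 4, |P∩Q| = 3.9714.
|P △ Q| = |P| + |Q| − 2·|P∩Q| = 126 + 4 − 7.9429 = 122.06.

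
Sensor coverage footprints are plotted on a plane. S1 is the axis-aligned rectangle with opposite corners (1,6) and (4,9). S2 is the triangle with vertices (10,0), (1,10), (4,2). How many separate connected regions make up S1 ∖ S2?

S1 ∖ S2 splits into 2 disjoint pieces (area 2.45, area 2.8125).

2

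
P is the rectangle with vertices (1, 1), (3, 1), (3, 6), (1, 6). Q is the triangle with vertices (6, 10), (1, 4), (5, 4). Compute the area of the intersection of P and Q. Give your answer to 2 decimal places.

2.33

The intersection is the polygon with vertices (3,6), (3,4), (1,4), (2.667,6).
By the shoelace formula its area is 2.33.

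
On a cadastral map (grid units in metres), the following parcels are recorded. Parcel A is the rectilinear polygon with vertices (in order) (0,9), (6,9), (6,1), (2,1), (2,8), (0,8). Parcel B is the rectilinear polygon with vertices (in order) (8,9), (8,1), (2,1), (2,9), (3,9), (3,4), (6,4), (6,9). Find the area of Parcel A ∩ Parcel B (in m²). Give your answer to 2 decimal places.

17.00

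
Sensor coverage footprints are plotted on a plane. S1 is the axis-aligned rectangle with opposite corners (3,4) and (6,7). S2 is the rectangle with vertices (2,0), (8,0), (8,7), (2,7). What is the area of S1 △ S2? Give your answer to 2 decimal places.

|S1∩S2|: x∈[3,6], y∈[4,7] → 3·3 = 9.
|S1 △ S2| = |S1| + |S2| − 2·|S1∩S2| = 9 + 42 − 18 = 33.00.

33.00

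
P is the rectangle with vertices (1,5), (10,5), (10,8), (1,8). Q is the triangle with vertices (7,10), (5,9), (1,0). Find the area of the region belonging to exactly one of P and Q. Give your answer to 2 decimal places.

|P| = 27, |Q| = 7, |P∩Q| = 3.0333.
|P △ Q| = |P| + |Q| − 2·|P∩Q| = 27 + 7 − 6.0667 = 27.93.

27.93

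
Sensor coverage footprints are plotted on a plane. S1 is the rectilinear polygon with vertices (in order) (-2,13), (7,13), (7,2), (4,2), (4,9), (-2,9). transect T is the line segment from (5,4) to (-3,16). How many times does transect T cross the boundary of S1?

3

The segment meets the boundary at (-1,13), (1.667,9), (4,5.5).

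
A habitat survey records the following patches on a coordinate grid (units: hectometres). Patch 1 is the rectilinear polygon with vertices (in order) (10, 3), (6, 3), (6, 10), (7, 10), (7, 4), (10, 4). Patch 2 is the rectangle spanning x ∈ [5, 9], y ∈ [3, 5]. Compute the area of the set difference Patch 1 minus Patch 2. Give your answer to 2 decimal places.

|Patch 1| = 10, |Patch 1∩Patch 2| = 4.
|Patch 1 ∖ Patch 2| = |Patch 1| − |Patch 1∩Patch 2| = 10 − 4 = 6.00.

6.00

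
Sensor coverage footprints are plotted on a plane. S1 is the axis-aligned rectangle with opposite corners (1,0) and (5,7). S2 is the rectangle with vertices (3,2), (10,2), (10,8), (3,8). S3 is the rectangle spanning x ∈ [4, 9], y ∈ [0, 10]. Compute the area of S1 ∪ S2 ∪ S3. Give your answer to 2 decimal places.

78.00

By inclusion–exclusion:
Individual areas: |S1| = 28, |S2| = 42, |S3| = 50.
|S1∩S2|: x∈[3,5], y∈[2,7] → 2·5 = 10.
|S1∩S3|: x∈[4,5], y∈[0,7] → 1·7 = 7.
|S2∩S3|: x∈[4,9], y∈[2,8] → 5·6 = 30.
|S1∩S2∩S3| = 5.
|S1 ∪ S2 ∪ S3| = 120 − 47 + 5 = 78.00.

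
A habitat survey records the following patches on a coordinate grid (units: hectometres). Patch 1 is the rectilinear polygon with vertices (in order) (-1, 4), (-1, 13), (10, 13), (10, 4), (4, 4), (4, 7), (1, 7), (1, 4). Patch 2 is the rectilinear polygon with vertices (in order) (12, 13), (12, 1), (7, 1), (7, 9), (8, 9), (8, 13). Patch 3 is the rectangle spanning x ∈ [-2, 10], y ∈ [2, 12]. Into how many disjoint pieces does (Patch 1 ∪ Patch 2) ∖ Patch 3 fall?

(Patch 1 ∪ Patch 2) ∖ Patch 3 is a single connected region.

1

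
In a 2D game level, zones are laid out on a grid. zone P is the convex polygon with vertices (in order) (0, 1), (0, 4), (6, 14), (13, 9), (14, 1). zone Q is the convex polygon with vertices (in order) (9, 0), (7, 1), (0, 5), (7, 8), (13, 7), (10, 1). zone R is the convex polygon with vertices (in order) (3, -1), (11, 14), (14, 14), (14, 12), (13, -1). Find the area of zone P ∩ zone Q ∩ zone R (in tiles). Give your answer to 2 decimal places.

The intersection is the polygon with vertices (13,7), (10,1), (7,1), (4.752,2.285), (7.735,7.878).
By the shoelace formula its area is 35.63.

35.63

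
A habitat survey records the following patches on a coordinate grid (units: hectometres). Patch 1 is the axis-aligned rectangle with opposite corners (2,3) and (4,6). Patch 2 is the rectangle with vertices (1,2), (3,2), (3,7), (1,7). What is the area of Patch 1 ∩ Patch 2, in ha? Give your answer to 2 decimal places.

|Patch 1∩Patch 2|: x∈[2,3], y∈[3,6] → 1·3 = 3.

3.00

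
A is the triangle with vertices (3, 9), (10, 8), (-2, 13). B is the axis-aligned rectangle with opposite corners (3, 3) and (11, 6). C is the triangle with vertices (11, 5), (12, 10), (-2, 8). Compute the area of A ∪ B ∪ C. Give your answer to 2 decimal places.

64.82

By inclusion–exclusion:
Individual areas: |A| = 11.5, |B| = 24, |C| = 34.
|A∩B| = 0.
|A∩C| = 2.5167.
|B∩C| = 2.1667.
|A∩B∩C| = 0.
|A ∪ B ∪ C| = 69.5 − 4.6834 + 0 = 64.82.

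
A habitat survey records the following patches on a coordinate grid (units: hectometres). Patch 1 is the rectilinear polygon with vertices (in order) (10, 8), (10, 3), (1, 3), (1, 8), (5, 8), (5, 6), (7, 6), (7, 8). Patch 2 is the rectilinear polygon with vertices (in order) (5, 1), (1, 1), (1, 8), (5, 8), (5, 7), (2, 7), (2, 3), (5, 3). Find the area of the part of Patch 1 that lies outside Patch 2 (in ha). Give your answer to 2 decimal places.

33.00

|Patch 1| = 41, |Patch 1∩Patch 2| = 8.
|Patch 1 ∖ Patch 2| = |Patch 1| − |Patch 1∩Patch 2| = 41 − 8 = 33.00.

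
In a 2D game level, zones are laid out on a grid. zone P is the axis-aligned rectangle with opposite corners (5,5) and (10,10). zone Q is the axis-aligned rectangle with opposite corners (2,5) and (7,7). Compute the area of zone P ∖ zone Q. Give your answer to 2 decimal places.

|zone P∩zone Q|: x∈[5,7], y∈[5,7] → 2·2 = 4.
|zone P| = 25.
|zone P ∖ zone Q| = |zone P| − |zone P∩zone Q| = 25 − 4 = 21.00.

21.00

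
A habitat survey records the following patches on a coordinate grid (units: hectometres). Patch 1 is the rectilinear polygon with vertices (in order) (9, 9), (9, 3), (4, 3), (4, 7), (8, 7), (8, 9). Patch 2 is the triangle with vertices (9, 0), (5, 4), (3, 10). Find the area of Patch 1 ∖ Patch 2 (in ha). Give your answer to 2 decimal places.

17.00

|Patch 1| = 22, |Patch 1∩Patch 2| = 5.
|Patch 1 ∖ Patch 2| = |Patch 1| − |Patch 1∩Patch 2| = 22 − 5 = 17.00.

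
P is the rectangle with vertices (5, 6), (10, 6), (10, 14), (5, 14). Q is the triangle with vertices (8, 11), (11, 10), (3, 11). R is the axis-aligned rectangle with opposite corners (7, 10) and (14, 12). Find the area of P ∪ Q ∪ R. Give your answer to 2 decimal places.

48.25

By inclusion–exclusion:
Individual areas: |P| = 40, |Q| = 2.5, |R| = 14.
|P∩Q| = 2.1458.
|P∩R|: x∈[7,10], y∈[10,12] → 3·2 = 6.
|Q∩R| = 1.5.
|P∩Q∩R| = 1.3958.
|P ∪ Q ∪ R| = 56.5 − 9.6458 + 1.3958 = 48.25.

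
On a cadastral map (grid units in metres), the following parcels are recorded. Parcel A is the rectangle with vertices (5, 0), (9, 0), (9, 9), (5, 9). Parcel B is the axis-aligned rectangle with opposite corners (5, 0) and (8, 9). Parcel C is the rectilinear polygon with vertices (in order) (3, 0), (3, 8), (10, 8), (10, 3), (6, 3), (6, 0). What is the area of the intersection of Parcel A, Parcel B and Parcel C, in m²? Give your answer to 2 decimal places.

The intersection is the polygon with vertices (8,3), (6,3), (6,0), (5,0), (5,8), (8,8).
By the shoelace formula its area is 18.00.

18.00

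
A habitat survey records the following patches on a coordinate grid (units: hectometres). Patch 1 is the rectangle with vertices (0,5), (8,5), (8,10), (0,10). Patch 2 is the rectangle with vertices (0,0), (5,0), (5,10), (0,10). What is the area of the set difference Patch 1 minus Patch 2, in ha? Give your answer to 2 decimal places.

15.00

|Patch 1∩Patch 2|: x∈[0,5], y∈[5,10] → 5·5 = 25.
|Patch 1| = 40.
|Patch 1 ∖ Patch 2| = |Patch 1| − |Patch 1∩Patch 2| = 40 − 25 = 15.00.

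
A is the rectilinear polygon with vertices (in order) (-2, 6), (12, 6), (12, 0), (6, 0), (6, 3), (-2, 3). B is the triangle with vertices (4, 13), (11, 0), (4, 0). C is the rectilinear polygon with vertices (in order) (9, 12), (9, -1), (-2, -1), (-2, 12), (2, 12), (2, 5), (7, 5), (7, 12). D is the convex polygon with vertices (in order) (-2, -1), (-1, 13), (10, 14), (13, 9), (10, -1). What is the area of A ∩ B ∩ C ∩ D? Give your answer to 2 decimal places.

19.59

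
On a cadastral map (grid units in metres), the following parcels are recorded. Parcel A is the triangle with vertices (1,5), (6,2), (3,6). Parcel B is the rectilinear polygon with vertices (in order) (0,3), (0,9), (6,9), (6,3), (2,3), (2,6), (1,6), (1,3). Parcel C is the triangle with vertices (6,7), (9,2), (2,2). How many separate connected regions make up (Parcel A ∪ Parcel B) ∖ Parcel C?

(Parcel A ∪ Parcel B) ∖ Parcel C is a single connected region.

1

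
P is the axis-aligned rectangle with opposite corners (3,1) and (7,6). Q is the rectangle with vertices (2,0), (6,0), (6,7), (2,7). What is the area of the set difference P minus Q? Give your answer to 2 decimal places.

5.00

|P∩Q|: x∈[3,6], y∈[1,6] → 3·5 = 15.
|P| = 20.
|P ∖ Q| = |P| − |P∩Q| = 20 − 15 = 5.00.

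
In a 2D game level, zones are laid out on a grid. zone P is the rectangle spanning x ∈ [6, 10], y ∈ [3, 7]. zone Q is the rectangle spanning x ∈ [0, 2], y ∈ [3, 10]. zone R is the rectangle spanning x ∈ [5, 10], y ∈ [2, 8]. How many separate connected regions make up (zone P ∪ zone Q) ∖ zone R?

(zone P ∪ zone Q) ∖ zone R is a single connected region.

1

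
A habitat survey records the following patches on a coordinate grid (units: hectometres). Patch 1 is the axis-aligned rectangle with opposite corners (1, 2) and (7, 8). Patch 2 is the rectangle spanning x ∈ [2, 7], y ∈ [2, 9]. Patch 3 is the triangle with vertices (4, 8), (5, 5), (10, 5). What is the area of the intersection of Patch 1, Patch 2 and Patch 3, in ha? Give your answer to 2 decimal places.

The intersection is the polygon with vertices (7,5), (5,5), (4,8), (7,6.5).
By the shoelace formula its area is 5.25.

5.25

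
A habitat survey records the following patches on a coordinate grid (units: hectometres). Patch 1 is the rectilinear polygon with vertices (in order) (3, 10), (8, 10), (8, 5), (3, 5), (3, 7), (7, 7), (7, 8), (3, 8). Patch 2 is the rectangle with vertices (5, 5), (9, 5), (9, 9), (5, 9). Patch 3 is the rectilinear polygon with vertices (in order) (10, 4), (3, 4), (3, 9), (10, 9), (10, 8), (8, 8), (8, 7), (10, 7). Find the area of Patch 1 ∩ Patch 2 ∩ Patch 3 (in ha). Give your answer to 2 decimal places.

10.00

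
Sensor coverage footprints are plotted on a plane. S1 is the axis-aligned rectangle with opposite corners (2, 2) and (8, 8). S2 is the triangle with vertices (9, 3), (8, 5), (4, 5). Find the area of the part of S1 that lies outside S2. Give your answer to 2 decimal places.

|S1| = 36, |S1∩S2| = 3.2.
|S1 ∖ S2| = |S1| − |S1∩S2| = 36 − 3.2 = 32.80.

32.80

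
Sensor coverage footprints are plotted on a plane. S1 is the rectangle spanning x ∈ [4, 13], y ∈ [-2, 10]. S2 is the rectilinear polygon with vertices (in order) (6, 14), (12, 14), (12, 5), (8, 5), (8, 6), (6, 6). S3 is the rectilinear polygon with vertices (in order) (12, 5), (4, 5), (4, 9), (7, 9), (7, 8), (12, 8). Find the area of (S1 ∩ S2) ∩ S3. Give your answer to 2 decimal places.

17.00

The region (S1 ∩ S2) ∩ S3 is the polygon with vertices (12,5), (8,5), (8,6), (6,6), (6,9), (7,9), (7,8), (12,8).
By the shoelace formula its area is 17.00.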